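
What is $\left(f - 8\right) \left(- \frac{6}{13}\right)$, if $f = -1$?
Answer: $\frac{54}{13} \approx 4.1538$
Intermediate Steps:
$\left(f - 8\right) \left(- \frac{6}{13}\right) = \left(-1 - 8\right) \left(- \frac{6}{13}\right) = - 9 \left(\left(-6\right) \frac{1}{13}\right) = \left(-9\right) \left(- \frac{6}{13}\right) = \frac{54}{13}$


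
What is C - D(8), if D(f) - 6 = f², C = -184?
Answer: -254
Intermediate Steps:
D(f) = 6 + f²
C - D(8) = -184 - (6 + 8²) = -184 - (6 + 64) = -184 - 1*70 = -184 - 70 = -254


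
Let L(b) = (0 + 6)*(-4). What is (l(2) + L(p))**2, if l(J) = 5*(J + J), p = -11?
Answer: 16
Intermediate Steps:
l(J) = 10*J (l(J) = 5*(2*J) = 10*J)
L(b) = -24 (L(b) = 6*(-4) = -24)
(l(2) + L(p))**2 = (10*2 - 24)**2 = (20 - 24)**2 = (-4)**2 = 16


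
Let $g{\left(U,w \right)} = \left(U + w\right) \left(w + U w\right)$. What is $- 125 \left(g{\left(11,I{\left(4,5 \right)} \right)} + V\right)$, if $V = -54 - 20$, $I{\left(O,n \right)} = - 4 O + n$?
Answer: $9250$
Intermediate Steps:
$I{\left(O,n \right)} = n - 4 O$
$V = -74$
$- 125 \left(g{\left(11,I{\left(4,5 \right)} \right)} + V\right) = - 125 \left(\left(5 - 16\right) \left(11 + \left(5 - 16\right) + 11^{2} + 11 \left(5 - 16\right)\right) - 74\right) = - 125 \left(\left(5 - 16\right) \left(11 + \left(5 - 16\right) + 121 + 11 \left(5 - 16\right)\right) - 74\right) = - 125 \left(- 11 \left(11 - 11 + 121 + 11 \left(-11\right)\right) - 74\right) = - 125 \left(- 11 \left(11 - 11 + 121 - 121\right) - 74\right) = - 125 \left(\left(-11\right) 0 - 74\right) = - 125 \left(0 - 74\right) = \left(-125\right) \left(-74\right) = 9250$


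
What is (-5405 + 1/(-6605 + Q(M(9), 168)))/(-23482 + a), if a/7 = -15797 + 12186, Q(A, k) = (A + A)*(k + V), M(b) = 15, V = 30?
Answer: 3594326/32424735 ≈ 0.11085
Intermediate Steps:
Q(A, k) = 2*A*(30 + k) (Q(A, k) = (A + A)*(k + 30) = (2*A)*(30 + k) = 2*A*(30 + k))
a = -25277 (a = 7*(-15797 + 12186) = 7*(-3611) = -25277)
(-5405 + 1/(-6605 + Q(M(9), 168)))/(-23482 + a) = (-5405 + 1/(-6605 + 2*15*(30 + 168)))/(-23482 - 25277) = (-5405 + 1/(-6605 + 2*15*198))/(-48759) = (-5405 + 1/(-6605 + 5940))*(-1/48759) = (-5405 + 1/(-665))*(-1/48759) = (-5405 - 1/665)*(-1/48759) = -3594326/665*(-1/48759) = 3594326/32424735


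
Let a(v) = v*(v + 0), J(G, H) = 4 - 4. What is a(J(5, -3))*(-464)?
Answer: 0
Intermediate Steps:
J(G, H) = 0
a(v) = v² (a(v) = v*v = v²)
a(J(5, -3))*(-464) = 0²*(-464) = 0*(-464) = 0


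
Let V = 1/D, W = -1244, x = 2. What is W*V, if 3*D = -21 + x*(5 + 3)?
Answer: 3732/5 ≈ 746.40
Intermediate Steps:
D = -5/3 (D = (-21 + 2*(5 + 3))/3 = (-21 + 2*8)/3 = (-21 + 16)/3 = (⅓)*(-5) = -5/3 ≈ -1.6667)
V = -⅗ (V = 1/(-5/3) = -⅗ ≈ -0.60000)
W*V = -1244*(-⅗) = 3732/5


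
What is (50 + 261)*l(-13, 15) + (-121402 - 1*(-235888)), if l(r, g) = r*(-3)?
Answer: 126615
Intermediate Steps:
l(r, g) = -3*r
(50 + 261)*l(-13, 15) + (-121402 - 1*(-235888)) = (50 + 261)*(-3*(-13)) + (-121402 - 1*(-235888)) = 311*39 + (-121402 + 235888) = 12129 + 114486 = 126615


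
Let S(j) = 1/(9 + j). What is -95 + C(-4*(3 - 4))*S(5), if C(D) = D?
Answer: -663/7 ≈ -94.714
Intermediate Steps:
-95 + C(-4*(3 - 4))*S(5) = -95 + (-4*(3 - 4))/(9 + 5) = -95 - 4*(-1)/14 = -95 + 4*(1/14) = -95 + 2/7 = -663/7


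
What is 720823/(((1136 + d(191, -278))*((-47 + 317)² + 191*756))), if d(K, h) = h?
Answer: 720823/186439968 ≈ 0.0038662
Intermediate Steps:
720823/(((1136 + d(191, -278))*((-47 + 317)² + 191*756))) = 720823/(((1136 - 278)*((-47 + 317)² + 191*756))) = 720823/((858*(270² + 144396))) = 720823/((858*(72900 + 144396))) = 720823/((858*217296)) = 720823/186439968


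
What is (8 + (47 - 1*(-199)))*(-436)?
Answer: -110744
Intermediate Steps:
(8 + (47 - 1*(-199)))*(-436) = (8 + (47 + 199))*(-436) = (8 + 246)*(-436) = 254*(-436) = -110744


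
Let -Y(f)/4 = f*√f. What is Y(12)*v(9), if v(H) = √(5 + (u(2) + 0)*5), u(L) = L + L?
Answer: -480*√3 ≈ -831.38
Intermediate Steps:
Y(f) = -4*f^(3/2) (Y(f) = -4*f*√f = -4*f^(3/2))
u(L) = 2*L
v(H) = 5 (v(H) = √(5 + (2*2 + 0)*5) = √(5 + (4 + 0)*5) = √(5 + 4*5) = √(5 + 20) = √25 = 5)
Y(12)*v(9) = -96*√3*5 = -480*√3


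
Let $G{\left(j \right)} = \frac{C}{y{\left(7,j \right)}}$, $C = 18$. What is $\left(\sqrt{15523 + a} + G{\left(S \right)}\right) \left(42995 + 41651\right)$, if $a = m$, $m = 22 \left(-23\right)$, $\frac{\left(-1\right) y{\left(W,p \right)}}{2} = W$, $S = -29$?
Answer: $- \frac{761814}{7} + 84646 \sqrt{15017} \approx 1.0264 \cdot 10^{7}$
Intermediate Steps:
$y{\left(W,p \right)} = - 2 W$
$m = -506$
$a = -506$
$G{\left(j \right)} = - \frac{9}{7}$ ($G{\left(j \right)} = \frac{18}{\left(-2\right) 7} = \frac{18}{-14} = 18 \left(- \frac{1}{14}\right) = - \frac{9}{7}$)
$\left(\sqrt{15523 + a} + G{\left(S \right)}\right) \left(42995 + 41651\right) = \left(\sqrt{15523 - 506} - \frac{9}{7}\right) \left(42995 + 41651\right) = \left(\sqrt{15017} - \frac{9}{7}\right) 84646 = \left(- \frac{9}{7} + \sqrt{15017}\right) 84646 = - \frac{761814}{7} + 84646 \sqrt{15017}$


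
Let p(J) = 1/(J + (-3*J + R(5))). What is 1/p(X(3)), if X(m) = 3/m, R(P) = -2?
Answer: -4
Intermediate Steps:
p(J) = 1/(-2 - 2*J) (p(J) = 1/(J + (-3*J - 2)) = 1/(J + (-2 - 3*J)) = 1/(-2 - 2*J))
1/p(X(3)) = 1/(-1/(2 + 2*(3/3))) = 1/(-1/(2 + 2*(3*(⅓)))) = 1/(-1/(2 + 2*1)) = 1/(-1/(2 + 2)) = 1/(-1/4) = 1/(-1*¼) = 1/(-¼) = -4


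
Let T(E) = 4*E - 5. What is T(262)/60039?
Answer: 149/8577 ≈ 0.017372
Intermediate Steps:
T(E) = -5 + 4*E
T(262)/60039 = (-5 + 4*262)/60039 = (-5 + 1048)*(1/60039) = 1043*(1/60039) = 149/8577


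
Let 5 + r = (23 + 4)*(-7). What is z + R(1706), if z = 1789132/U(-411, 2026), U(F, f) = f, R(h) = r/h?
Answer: 762966537/864089 ≈ 882.97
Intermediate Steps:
r = -194 (r = -5 + (23 + 4)*(-7) = -5 + 27*(-7) = -5 - 189 = -194)
R(h) = -194/h
z = 894566/1013 (z = 1789132/2026 = 1789132*(1/2026) = 894566/1013 ≈ 883.09)
z + R(1706) = 894566/1013 - 194/1706 = 894566/1013 - 194*1/1706 = 894566/1013 - 97/853 = 762966537/864089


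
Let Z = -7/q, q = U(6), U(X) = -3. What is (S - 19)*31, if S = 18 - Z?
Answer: -310/3 ≈ -103.33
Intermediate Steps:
q = -3
Z = 7/3 (Z = -7/(-3) = -7*(-⅓) = 7/3 ≈ 2.3333)
S = 47/3 (S = 18 - 1*7/3 = 18 - 7/3 = 47/3 ≈ 15.667)
(S - 19)*31 = (47/3 - 19)*31 = -10/3*31 = -310/3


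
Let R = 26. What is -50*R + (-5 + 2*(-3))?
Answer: -1311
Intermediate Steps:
-50*R + (-5 + 2*(-3)) = -50*26 + (-5 + 2*(-3)) = -1300 + (-5 - 6) = -1300 - 11 = -1311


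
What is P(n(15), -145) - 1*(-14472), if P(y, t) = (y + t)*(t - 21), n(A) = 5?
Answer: 37712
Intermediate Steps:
P(y, t) = (-21 + t)*(t + y) (P(y, t) = (t + y)*(-21 + t) = (-21 + t)*(t + y))
P(n(15), -145) - 1*(-14472) = ((-145)² - 21*(-145) - 21*5 - 145*5) - 1*(-14472) = (21025 + 3045 - 105 - 725) + 14472 = 23240 + 14472 = 37712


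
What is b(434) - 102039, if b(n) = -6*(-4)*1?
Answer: -102015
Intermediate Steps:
b(n) = 24 (b(n) = 24*1 = 24)
b(434) - 102039 = 24 - 102039 = -102015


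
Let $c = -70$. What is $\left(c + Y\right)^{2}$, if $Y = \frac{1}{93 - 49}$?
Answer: $\frac{9480241}{1936} \approx 4896.8$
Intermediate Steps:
$Y = \frac{1}{44} \approx 0.022727$
$\left(c + Y\right)^{2} = \left(-70 + \frac{1}{44}\right)^{2} = \left(- \frac{3079}{44}\right)^{2} = \frac{9480241}{1936}$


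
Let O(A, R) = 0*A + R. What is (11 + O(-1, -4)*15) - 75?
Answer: -124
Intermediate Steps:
O(A, R) = R (O(A, R) = 0 + R = R)
(11 + O(-1, -4)*15) - 75 = (11 - 4*15) - 75 = (11 - 60) - 75 = -49 - 75 = -124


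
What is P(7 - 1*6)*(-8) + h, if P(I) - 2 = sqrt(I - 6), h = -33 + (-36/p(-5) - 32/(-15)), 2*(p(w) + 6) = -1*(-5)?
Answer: -3841/105 - 8*I*sqrt(5) ≈ -36.581 - 17.889*I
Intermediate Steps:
p(w) = -7/2 (p(w) = -6 + (-1*(-5))/2 = -6 + (1/2)*5 = -6 + 5/2 = -7/2)
h = -2161/105 (h = -33 + (-36/(-7/2) - 32/(-15)) = -33 + (-36*(-2/7) - 32*(-1/15)) = -33 + (72/7 + 32/15) = -33 + 1304/105 = -2161/105 ≈ -20.581)
P(I) = 2 + sqrt(-6 + I) (P(I) = 2 + sqrt(I - 6) = 2 + sqrt(-6 + I))
P(7 - 1*6)*(-8) + h = (2 + sqrt(-6 + (7 - 1*6)))*(-8) - 2161/105 = (2 + sqrt(-6 + (7 - 6)))*(-8) - 2161/105 = (2 + sqrt(-6 + 1))*(-8) - 2161/105 = (2 + sqrt(-5))*(-8) - 2161/105 = (2 + I*sqrt(5))*(-8) - 2161/105 = (-16 - 8*I*sqrt(5)) - 2161/105 = -3841/105 - 8*I*sqrt(5)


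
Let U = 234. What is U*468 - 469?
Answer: 109043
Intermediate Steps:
U*468 - 469 = 234*468 - 469 = 109512 - 469 = 109043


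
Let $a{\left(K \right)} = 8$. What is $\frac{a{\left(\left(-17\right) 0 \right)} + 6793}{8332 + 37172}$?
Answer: $\frac{2267}{15168} \approx 0.14946$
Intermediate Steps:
$\frac{a{\left(\left(-17\right) 0 \right)} + 6793}{8332 + 37172} = \frac{8 + 6793}{8332 + 37172} = \frac{6801}{45504} = 6801 \cdot \frac{1}{45504} = \frac{2267}{15168}$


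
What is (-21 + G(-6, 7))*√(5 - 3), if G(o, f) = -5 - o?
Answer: -20*√2 ≈ -28.284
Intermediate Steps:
(-21 + G(-6, 7))*√(5 - 3) = (-21 + (-5 - 1*(-6)))*√(5 - 3) = (-21 + (-5 + 6))*√2 = (-21 + 1)*√2 = -20*√2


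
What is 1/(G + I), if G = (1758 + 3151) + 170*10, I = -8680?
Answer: -1/2071 ≈ -0.00048286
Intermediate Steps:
G = 6609 (G = 4909 + 1700 = 6609)
1/(G + I) = 1/(6609 - 8680) = 1/(-2071) = -1/2071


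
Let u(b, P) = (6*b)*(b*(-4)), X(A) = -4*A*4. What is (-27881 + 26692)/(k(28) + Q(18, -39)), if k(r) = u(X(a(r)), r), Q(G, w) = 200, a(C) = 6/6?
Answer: 1189/5944 ≈ 0.20003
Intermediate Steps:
a(C) = 1 (a(C) = 6*(⅙) = 1)
X(A) = -16*A
u(b, P) = -24*b² (u(b, P) = (6*b)*(-4*b) = -24*b²)
k(r) = -6144 (k(r) = -24*(-16*1)² = -24*(-16)² = -24*256 = -6144)
(-27881 + 26692)/(k(28) + Q(18, -39)) = (-27881 + 26692)/(-6144 + 200) = -1189/(-5944) = -1189*(-1/5944) = 1189/5944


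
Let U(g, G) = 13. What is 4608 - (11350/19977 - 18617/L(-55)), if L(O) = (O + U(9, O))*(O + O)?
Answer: 47289892081/10254860 ≈ 4611.5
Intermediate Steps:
L(O) = 2*O*(13 + O) (L(O) = (O + 13)*(O + O) = (13 + O)*(2*O) = 2*O*(13 + O))
4608 - (11350/19977 - 18617/L(-55)) = 4608 - (11350/19977 - 18617*(-1/(110*(13 - 55)))) = 4608 - (11350*(1/19977) - 18617/(2*(-55)*(-42))) = 4608 - (11350/19977 - 18617/4620) = 4608 - 1*(-35497201/10254860) = 4608 + 35497201/10254860 = 47289892081/10254860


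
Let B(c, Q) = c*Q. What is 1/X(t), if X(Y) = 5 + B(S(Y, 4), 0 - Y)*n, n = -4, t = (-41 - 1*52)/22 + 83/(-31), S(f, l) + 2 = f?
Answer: 116281/29179162 ≈ 0.0039851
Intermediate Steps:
S(f, l) = -2 + f
B(c, Q) = Q*c
t = -4709/682 (t = (-41 - 52)*(1/22) + 83*(-1/31) = -93*1/22 - 83/31 = -93/22 - 83/31 = -4709/682 ≈ -6.9047)
X(Y) = 5 + 4*Y*(-2 + Y) (X(Y) = 5 + ((0 - Y)*(-2 + Y))*(-4) = 5 + ((-Y)*(-2 + Y))*(-4) = 5 - Y*(-2 + Y)*(-4) = 5 + 4*Y*(-2 + Y))
1/X(t) = 1/(5 + 4*(-4709/682)*(-2 - 4709/682)) = 1/(5 + 4*(-4709/682)*(-6073/682)) = 1/(5 + 28597757/116281) = 1/(29179162/116281) = 116281/29179162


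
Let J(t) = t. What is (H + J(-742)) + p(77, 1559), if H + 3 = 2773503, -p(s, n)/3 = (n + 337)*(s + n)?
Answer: -6532810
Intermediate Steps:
p(s, n) = -3*(337 + n)*(n + s) (p(s, n) = -3*(n + 337)*(s + n) = -3*(337 + n)*(n + s))
H = 2773500 (H = -3 + 2773503 = 2773500)
(H + J(-742)) + p(77, 1559) = (2773500 - 742) + (-1011*1559 - 1011*77 - 3*1559² - 3*1559*77) = 2772758 + (-1576149 - 77847 - 3*2430481 - 360129) = 2772758 + (-1576149 - 77847 - 7291443 - 360129) = 2772758 - 9305568 = -6532810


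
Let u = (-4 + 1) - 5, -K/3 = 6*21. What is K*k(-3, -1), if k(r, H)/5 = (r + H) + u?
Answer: 22680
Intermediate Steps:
K = -378 (K = -18*21 = -3*126 = -378)
u = -8 (u = -3 - 5 = -8)
k(r, H) = -40 + 5*H + 5*r (k(r, H) = 5*((r + H) - 8) = 5*((H + r) - 8) = 5*(-8 + H + r) = -40 + 5*H + 5*r)
K*k(-3, -1) = -378*(-40 + 5*(-1) + 5*(-3)) = -378*(-40 - 5 - 15) = -378*(-60) = 22680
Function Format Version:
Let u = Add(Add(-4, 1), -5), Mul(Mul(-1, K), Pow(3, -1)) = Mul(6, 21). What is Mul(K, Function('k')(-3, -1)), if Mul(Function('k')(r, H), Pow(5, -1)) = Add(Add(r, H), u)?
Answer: 22680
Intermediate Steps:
K = -378 (K = Mul(-3, Mul(6, 21)) = Mul(-3, 126) = -378)
u = -8 (u = Add(-3, -5) = -8)
Function('k')(r, H) = Add(-40, Mul(5, H), Mul(5, r)) (Function('k')(r, H) = Mul(5, Add(Add(r, H), -8)) = Mul(5, Add(Add(H, r), -8)) = Mul(5, Add(-8, H, r)) = Add(-40, Mul(5, H), Mul(5, r)))
Mul(K, Function('k')(-3, -1)) = Mul(-378, Add(-40, Mul(5, -1), Mul(5, -3))) = Mul(-378, Add(-40, -5, -15)) = Mul(-378, -60) = 22680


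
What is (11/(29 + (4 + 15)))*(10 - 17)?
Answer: -77/48 ≈ -1.6042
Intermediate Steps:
(11/(29 + (4 + 15)))*(10 - 17) = (11/(29 + 19))*(-7) = (11/48)*(-7) = -77/48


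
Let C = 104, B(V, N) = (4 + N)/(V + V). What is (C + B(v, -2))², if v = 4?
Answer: 173889/16 ≈ 10868.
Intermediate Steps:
B(V, N) = (4 + N)/(2*V) (B(V, N) = (4 + N)/((2*V)) = (4 + N)*(1/(2*V)) = (4 + N)/(2*V))
(C + B(v, -2))² = (104 + (½)*(4 - 2)/4)² = (104 + (½)*(¼)*2)² = (104 + ¼)² = (417/4)² = 173889/16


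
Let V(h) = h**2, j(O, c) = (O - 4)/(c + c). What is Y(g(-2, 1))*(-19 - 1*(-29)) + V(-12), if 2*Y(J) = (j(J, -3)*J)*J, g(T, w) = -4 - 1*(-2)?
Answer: 164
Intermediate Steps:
j(O, c) = (-4 + O)/(2*c) (j(O, c) = (-4 + O)/((2*c)) = (-4 + O)*(1/(2*c)) = (-4 + O)/(2*c))
g(T, w) = -2 (g(T, w) = -4 + 2 = -2)
Y(J) = J**2*(2/3 - J/6)/2 (Y(J) = ((((1/2)*(-4 + J)/(-3))*J)*J)/2 = ((((1/2)*(-1/3)*(-4 + J))*J)*J)/2 = (((2/3 - J/6)*J)*J)/2 = ((J*(2/3 - J/6))*J)/2 = (J**2*(2/3 - J/6))/2 = J**2*(2/3 - J/6)/2)
Y(g(-2, 1))*(-19 - 1*(-29)) + V(-12) = ((1/12)*(-2)**2*(4 - 1*(-2)))*(-19 - 1*(-29)) + (-12)**2 = ((1/12)*4*(4 + 2))*(-19 + 29) + 144 = ((1/12)*4*6)*10 + 144 = 2*10 + 144 = 20 + 144 = 164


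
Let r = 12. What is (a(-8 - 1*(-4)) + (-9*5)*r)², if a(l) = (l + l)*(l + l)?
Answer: 226576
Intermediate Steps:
a(l) = 4*l² (a(l) = (2*l)*(2*l) = 4*l²)
(a(-8 - 1*(-4)) + (-9*5)*r)² = (4*(-8 - 1*(-4))² - 9*5*12)² = (4*(-8 + 4)² - 45*12)² = (4*(-4)² - 540)² = (4*16 - 540)² = (64 - 540)² = (-476)² = 226576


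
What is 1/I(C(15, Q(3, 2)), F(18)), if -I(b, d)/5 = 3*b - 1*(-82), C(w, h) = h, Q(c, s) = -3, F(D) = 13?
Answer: -1/365 ≈ -0.0027397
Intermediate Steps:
I(b, d) = -410 - 15*b (I(b, d) = -5*(3*b - 1*(-82)) = -5*(3*b + 82) = -5*(82 + 3*b) = -410 - 15*b)
1/I(C(15, Q(3, 2)), F(18)) = 1/(-410 - 15*(-3)) = 1/(-410 + 45) = 1/(-365) = -1/365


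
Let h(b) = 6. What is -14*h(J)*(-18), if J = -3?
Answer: 1512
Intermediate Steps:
-14*h(J)*(-18) = -14*6*(-18) = -84*(-18) = 1512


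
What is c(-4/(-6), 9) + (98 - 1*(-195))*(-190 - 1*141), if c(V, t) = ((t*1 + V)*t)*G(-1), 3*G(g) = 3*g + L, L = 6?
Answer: -96896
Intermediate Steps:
G(g) = 2 + g (G(g) = (3*g + 6)/3 = (6 + 3*g)/3 = 2 + g)
c(V, t) = t*(V + t) (c(V, t) = ((t*1 + V)*t)*(2 - 1) = ((t + V)*t)*1 = ((V + t)*t)*1 = (t*(V + t))*1 = t*(V + t))
c(-4/(-6), 9) + (98 - 1*(-195))*(-190 - 1*141) = 9*(-4/(-6) + 9) + (98 - 1*(-195))*(-190 - 1*141) = 9*(-4*(-⅙) + 9) + (98 + 195)*(-190 - 141) = 9*(⅔ + 9) + 293*(-331) = 9*(29/3) - 96983 = 87 - 96983 = -96896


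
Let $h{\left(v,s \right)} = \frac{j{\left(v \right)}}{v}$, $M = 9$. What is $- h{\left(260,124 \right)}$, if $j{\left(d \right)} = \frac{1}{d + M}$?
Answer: $- \frac{1}{69940} \approx -1.4298 \cdot 10^{-5}$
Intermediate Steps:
$j{\left(d \right)} = \frac{1}{9 + d}$ ($j{\left(d \right)} = \frac{1}{d + 9} = \frac{1}{9 + d}$)
$h{\left(v,s \right)} = \frac{1}{v \left(9 + v\right)}$ ($h{\left(v,s \right)} = \frac{1}{\left(9 + v\right) v} = \frac{1}{v \left(9 + v\right)}$)
$- h{\left(260,124 \right)} = - \frac{1}{260 \left(9 + 260\right)} = - \frac{1}{260 \cdot 269} = \left(-1\right) \frac{1}{69940} = - \frac{1}{69940}$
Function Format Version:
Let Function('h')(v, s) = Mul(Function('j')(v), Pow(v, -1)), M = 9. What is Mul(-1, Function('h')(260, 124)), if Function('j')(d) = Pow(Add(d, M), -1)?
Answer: Rational(-1, 69940) ≈ -1.4298e-5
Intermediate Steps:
Function('j')(d) = Pow(Add(9, d), -1) (Function('j')(d) = Pow(Add(d, 9), -1) = Pow(Add(9, d), -1))
Function('h')(v, s) = Mul(Pow(v, -1), Pow(Add(9, v), -1)) (Function('h')(v, s) = Mul(Pow(Add(9, v), -1), Pow(v, -1)) = Mul(Pow(v, -1), Pow(Add(9, v), -1)))
Mul(-1, Function('h')(260, 124)) = Mul(-1, Mul(Pow(260, -1), Pow(Add(9, 260), -1))) = Mul(-1, Mul(Rational(1, 260), Pow(269, -1))) = Mul(-1, Mul(Rational(1, 260), Rational(1, 269))) = Mul(-1, Rational(1, 69940)) = Rational(-1, 69940)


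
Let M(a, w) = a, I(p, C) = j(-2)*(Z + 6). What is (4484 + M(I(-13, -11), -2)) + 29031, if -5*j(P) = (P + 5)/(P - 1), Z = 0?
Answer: 167581/5 ≈ 33516.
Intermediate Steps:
j(P) = -(5 + P)/(5*(-1 + P)) (j(P) = -(P + 5)/(5*(P - 1)) = -(5 + P)/(5*(-1 + P)))
I(p, C) = 6/5 (I(p, C) = ((-5 - 1*(-2))/(5*(-1 - 2)))*(0 + 6) = ((1/5)*(-5 + 2)/(-3))*6 = ((1/5)*(-1/3)*(-3))*6 = (1/5)*6 = 6/5)
(4484 + M(I(-13, -11), -2)) + 29031 = (4484 + 6/5) + 29031 = 22426/5 + 29031 = 167581/5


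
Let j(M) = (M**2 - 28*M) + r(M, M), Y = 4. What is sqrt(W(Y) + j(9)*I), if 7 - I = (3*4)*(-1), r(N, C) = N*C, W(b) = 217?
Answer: I*sqrt(1493) ≈ 38.639*I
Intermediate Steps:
r(N, C) = C*N
j(M) = -28*M + 2*M**2 (j(M) = (M**2 - 28*M) + M*M = (M**2 - 28*M) + M**2 = -28*M + 2*M**2)
I = 19 (I = 7 - 3*4*(-1) = 7 - 12*(-1) = 7 - 1*(-12) = 7 + 12 = 19)
sqrt(W(Y) + j(9)*I) = sqrt(217 + (2*9*(-14 + 9))*19) = sqrt(217 + (2*9*(-5))*19) = sqrt(217 - 90*19) = sqrt(217 - 1710) = sqrt(-1493) = I*sqrt(1493)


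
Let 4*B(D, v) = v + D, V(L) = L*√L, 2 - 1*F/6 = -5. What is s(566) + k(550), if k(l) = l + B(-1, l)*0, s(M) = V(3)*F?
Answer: 550 + 126*√3 ≈ 768.24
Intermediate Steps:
F = 42 (F = 12 - 6*(-5) = 12 + 30 = 42)
V(L) = L^(3/2)
B(D, v) = D/4 + v/4 (B(D, v) = (v + D)/4 = (D + v)/4 = D/4 + v/4)
s(M) = 126*√3 (s(M) = 3^(3/2)*42 = (3*√3)*42 = 126*√3)
k(l) = l (k(l) = l + ((¼)*(-1) + l/4)*0 = l + (-¼ + l/4)*0 = l + 0 = l)
s(566) + k(550) = 126*√3 + 550 = 550 + 126*√3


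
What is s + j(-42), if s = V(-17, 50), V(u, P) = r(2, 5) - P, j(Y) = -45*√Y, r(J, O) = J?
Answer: -48 - 45*I*√42 ≈ -48.0 - 291.63*I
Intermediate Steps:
V(u, P) = 2 - P
s = -48 (s = 2 - 1*50 = 2 - 50 = -48)
s + j(-42) = -48 - 45*I*√42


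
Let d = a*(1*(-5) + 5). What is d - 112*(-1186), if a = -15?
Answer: 132832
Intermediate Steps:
d = 0 (d = -15*(1*(-5) + 5) = -15*(-5 + 5) = -15*0 = 0)
d - 112*(-1186) = 0 - 112*(-1186) = 0 + 132832 = 132832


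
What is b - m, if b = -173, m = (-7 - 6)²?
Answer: -342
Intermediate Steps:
m = 169 (m = (-13)² = 169)
b - m = -173 - 1*169 = -173 - 169 = -342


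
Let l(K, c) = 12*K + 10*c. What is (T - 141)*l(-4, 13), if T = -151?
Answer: -23944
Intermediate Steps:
l(K, c) = 10*c + 12*K
(T - 141)*l(-4, 13) = (-151 - 141)*(10*13 + 12*(-4)) = -292*(130 - 48) = -292*82 = -23944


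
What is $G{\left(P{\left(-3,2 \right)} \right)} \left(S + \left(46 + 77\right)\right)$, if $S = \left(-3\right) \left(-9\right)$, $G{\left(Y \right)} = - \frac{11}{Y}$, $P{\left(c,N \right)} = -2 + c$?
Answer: $330$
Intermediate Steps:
$S = 27$
$G{\left(P{\left(-3,2 \right)} \right)} \left(S + \left(46 + 77\right)\right) = - \frac{11}{-2 - 3} \left(27 + \left(46 + 77\right)\right) = - \frac{11}{-5} \left(27 + 123\right) = \left(-11\right) \left(- \frac{1}{5}\right) 150 = \frac{11}{5} \cdot 150 = 330$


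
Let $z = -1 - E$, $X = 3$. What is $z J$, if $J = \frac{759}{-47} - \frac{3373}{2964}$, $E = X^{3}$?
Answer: $\frac{16857449}{34827} \approx 484.03$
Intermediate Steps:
$E = 27$ ($E = 3^{3} = 27$)
$z = -28$ ($z = -1 - 27 = -28$)
$J = - \frac{2408207}{139308}$ ($J = 759 \left(- \frac{1}{47}\right) - \frac{3373}{2964} = - \frac{759}{47} - \frac{3373}{2964} = - \frac{2408207}{139308} \approx -17.287$)
$z J = \left(-28\right) \left(- \frac{2408207}{139308}\right) = \frac{16857449}{34827}$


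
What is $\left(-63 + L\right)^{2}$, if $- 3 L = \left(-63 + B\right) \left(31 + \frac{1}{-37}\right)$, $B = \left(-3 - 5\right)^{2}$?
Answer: $\frac{7360369}{1369} \approx 5376.5$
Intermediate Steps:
$B = 64$ ($B = \left(-8\right)^{2} = 64$)
$L = - \frac{382}{37}$ ($L = - \frac{\left(-63 + 64\right) \left(31 + \frac{1}{-37}\right)}{3} = - \frac{1 \left(31 - \frac{1}{37}\right)}{3} = - \frac{1 \cdot \frac{1146}{37}}{3} = \left(- \frac{1}{3}\right) \frac{1146}{37} = - \frac{382}{37} \approx -10.324$)
$\left(-63 + L\right)^{2} = \left(-63 - \frac{382}{37}\right)^{2} = \left(- \frac{2713}{37}\right)^{2} = \frac{7360369}{1369}$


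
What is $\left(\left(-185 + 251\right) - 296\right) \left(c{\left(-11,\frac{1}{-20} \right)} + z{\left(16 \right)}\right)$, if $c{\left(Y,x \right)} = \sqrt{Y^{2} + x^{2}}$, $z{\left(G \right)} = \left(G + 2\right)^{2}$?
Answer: $-74520 - \frac{23 \sqrt{48401}}{2} \approx -77050.0$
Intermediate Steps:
$z{\left(G \right)} = \left(2 + G\right)^{2}$
$\left(\left(-185 + 251\right) - 296\right) \left(c{\left(-11,\frac{1}{-20} \right)} + z{\left(16 \right)}\right) = \left(\left(-185 + 251\right) - 296\right) \left(\sqrt{\left(-11\right)^{2} + \left(\frac{1}{-20}\right)^{2}} + \left(2 + 16\right)^{2}\right) = \left(66 - 296\right) \left(\sqrt{121 + \left(- \frac{1}{20}\right)^{2}} + 18^{2}\right) = - 230 \left(\sqrt{121 + \frac{1}{400}} + 324\right) = - 230 \left(\sqrt{\frac{48401}{400}} + 324\right) = - 230 \left(\frac{\sqrt{48401}}{20} + 324\right) = - 230 \left(324 + \frac{\sqrt{48401}}{20}\right) = -74520 - \frac{23 \sqrt{48401}}{2}$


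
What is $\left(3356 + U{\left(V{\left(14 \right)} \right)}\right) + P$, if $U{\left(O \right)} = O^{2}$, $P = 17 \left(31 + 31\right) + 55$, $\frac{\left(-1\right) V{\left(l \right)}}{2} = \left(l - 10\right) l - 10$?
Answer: $12929$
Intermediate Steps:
$V{\left(l \right)} = 20 - 2 l \left(-10 + l\right)$ ($V{\left(l \right)} = - 2 \left(\left(l - 10\right) l - 10\right) = - 2 \left(\left(-10 + l\right) l - 10\right) = - 2 \left(l \left(-10 + l\right) - 10\right) = - 2 \left(-10 + l \left(-10 + l\right)\right) = 20 - 2 l \left(-10 + l\right)$)
$P = 1109$ ($P = 17 \cdot 62 + 55 = 1054 + 55 = 1109$)
$\left(3356 + U{\left(V{\left(14 \right)} \right)}\right) + P = \left(3356 + \left(20 - 2 \cdot 14^{2} + 20 \cdot 14\right)^{2}\right) + 1109 = \left(3356 + \left(20 - 392 + 280\right)^{2}\right) + 1109 = \left(3356 + \left(-92\right)^{2}\right) + 1109 = \left(3356 + 8464\right) + 1109 = 11820 + 1109 = 12929$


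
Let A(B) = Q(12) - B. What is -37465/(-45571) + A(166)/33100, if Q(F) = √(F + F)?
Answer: 616263357/754200050 + √6/16550 ≈ 0.81726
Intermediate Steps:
Q(F) = √2*√F (Q(F) = √(2*F) = √2*√F)
A(B) = -B + 2*√6 (A(B) = √2*√12 - B = √2*(2*√3) - B = 2*√6 - B = -B + 2*√6)
-37465/(-45571) + A(166)/33100 = -37465/(-45571) + (-1*166 + 2*√6)/33100 = -37465*(-1/45571) + (-166 + 2*√6)*(1/33100) = 37465/45571 + (-83/16550 + √6/16550) = 616263357/754200050 + √6/16550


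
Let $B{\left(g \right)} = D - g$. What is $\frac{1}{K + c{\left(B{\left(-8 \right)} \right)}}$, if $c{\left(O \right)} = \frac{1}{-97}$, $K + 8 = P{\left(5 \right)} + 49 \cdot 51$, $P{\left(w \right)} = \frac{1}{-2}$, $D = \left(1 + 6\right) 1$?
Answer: $\frac{194}{483155} \approx 0.00040153$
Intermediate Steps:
$D = 7$ ($D = 7 \cdot 1 = 7$)
$P{\left(w \right)} = - \frac{1}{2}$
$B{\left(g \right)} = 7 - g$
$K = \frac{4981}{2}$ ($K = -8 + \left(- \frac{1}{2} + 49 \cdot 51\right) = -8 + \left(- \frac{1}{2} + 2499\right) = -8 + \frac{4997}{2} = \frac{4981}{2} \approx 2490.5$)
$c{\left(O \right)} = - \frac{1}{97}$
$\frac{1}{K + c{\left(B{\left(-8 \right)} \right)}} = \frac{1}{\frac{4981}{2} - \frac{1}{97}} = \frac{1}{\frac{483155}{194}} = \frac{194}{483155}$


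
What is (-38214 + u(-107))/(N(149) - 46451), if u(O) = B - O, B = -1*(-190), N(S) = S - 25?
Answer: 37917/46327 ≈ 0.81846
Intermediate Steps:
N(S) = -25 + S
B = 190
u(O) = 190 - O
(-38214 + u(-107))/(N(149) - 46451) = (-38214 + (190 - 1*(-107)))/((-25 + 149) - 46451) = (-38214 + (190 + 107))/(124 - 46451) = (-38214 + 297)/(-46327) = -37917*(-1/46327) = 37917/46327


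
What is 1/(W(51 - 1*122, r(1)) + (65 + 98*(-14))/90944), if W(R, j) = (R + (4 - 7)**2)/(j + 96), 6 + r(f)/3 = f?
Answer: -7366464/5744395 ≈ -1.2824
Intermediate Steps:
r(f) = -18 + 3*f
W(R, j) = (9 + R)/(96 + j) (W(R, j) = (R + (-3)**2)/(96 + j) = (R + 9)/(96 + j) = (9 + R)/(96 + j))
1/(W(51 - 1*122, r(1)) + (65 + 98*(-14))/90944) = 1/((9 + (51 - 1*122))/(96 + (-18 + 3*1)) + (65 + 98*(-14))/90944) = 1/((9 + (51 - 122))/(96 + (-18 + 3)) + (65 - 1372)*(1/90944)) = 1/((9 - 71)/(96 - 15) - 1307*1/90944) = 1/(-62/81 - 1307/90944) = 1/(-5744395/7366464) = -7366464/5744395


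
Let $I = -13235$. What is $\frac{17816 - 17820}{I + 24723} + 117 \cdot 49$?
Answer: $\frac{16465175}{2872} \approx 5733.0$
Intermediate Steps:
$\frac{17816 - 17820}{I + 24723} + 117 \cdot 49 = \frac{17816 - 17820}{-13235 + 24723} + 117 \cdot 49 = - \frac{4}{11488} + 5733 = \left(-4\right) \frac{1}{11488} + 5733 = - \frac{1}{2872} + 5733 = \frac{16465175}{2872}$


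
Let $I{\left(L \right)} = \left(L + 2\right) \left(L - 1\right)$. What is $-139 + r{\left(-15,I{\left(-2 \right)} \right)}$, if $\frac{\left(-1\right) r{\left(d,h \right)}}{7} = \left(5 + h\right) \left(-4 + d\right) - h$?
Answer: $526$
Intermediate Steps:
$I{\left(L \right)} = \left(-1 + L\right) \left(2 + L\right)$ ($I{\left(L \right)} = \left(2 + L\right) \left(-1 + L\right) = \left(-1 + L\right) \left(2 + L\right)$)
$r{\left(d,h \right)} = 7 h - 7 \left(-4 + d\right) \left(5 + h\right)$ ($r{\left(d,h \right)} = - 7 \left(\left(5 + h\right) \left(-4 + d\right) - h\right) = - 7 \left(\left(-4 + d\right) \left(5 + h\right) - h\right) = - 7 \left(- h + \left(-4 + d\right) \left(5 + h\right)\right) = 7 h - 7 \left(-4 + d\right) \left(5 + h\right)$)
$-139 + r{\left(-15,I{\left(-2 \right)} \right)} = -139 + \left(140 - -525 + 35 \left(-2 - 2 + \left(-2\right)^{2}\right) - - 105 \left(-2 - 2 + \left(-2\right)^{2}\right)\right) = -139 + \left(140 + 525 + 35 \left(-2 - 2 + 4\right) - - 105 \left(-2 - 2 + 4\right)\right) = -139 + \left(140 + 525 + 35 \cdot 0 - \left(-105\right) 0\right) = -139 + \left(140 + 525 + 0 + 0\right) = -139 + 665 = 526$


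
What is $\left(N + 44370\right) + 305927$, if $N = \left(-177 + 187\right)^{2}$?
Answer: $350397$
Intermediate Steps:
$N = 100$ ($N = 10^{2} = 100$)
$\left(N + 44370\right) + 305927 = \left(100 + 44370\right) + 305927 = 44470 + 305927 = 350397$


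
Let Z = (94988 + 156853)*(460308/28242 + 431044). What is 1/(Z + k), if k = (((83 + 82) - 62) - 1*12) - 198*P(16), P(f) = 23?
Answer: 1569/170328525337775 ≈ 9.2116e-12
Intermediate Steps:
k = -4463 (k = (((83 + 82) - 62) - 1*12) - 198*23 = ((165 - 62) - 12) - 4554 = (103 - 12) - 4554 = 91 - 4554 = -4463)
Z = 170328532340222/1569 (Z = 251841*(460308*(1/28242) + 431044) = 251841*(76718/4707 + 431044) = 251841*(2029000826/4707) = 170328532340222/1569 ≈ 1.0856e+11)
1/(Z + k) = 1/(170328532340222/1569 - 4463) = 1/(170328525337775/1569) = 1569/170328525337775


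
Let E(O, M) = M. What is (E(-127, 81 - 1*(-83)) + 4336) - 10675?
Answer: -6175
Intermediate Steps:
(E(-127, 81 - 1*(-83)) + 4336) - 10675 = ((81 - 1*(-83)) + 4336) - 10675 = ((81 + 83) + 4336) - 10675 = (164 + 4336) - 10675 = 4500 - 10675 = -6175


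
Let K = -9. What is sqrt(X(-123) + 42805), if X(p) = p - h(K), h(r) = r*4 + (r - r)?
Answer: sqrt(42718) ≈ 206.68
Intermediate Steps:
h(r) = 4*r (h(r) = 4*r + 0 = 4*r)
X(p) = 36 + p (X(p) = p - 4*(-9) = p - 1*(-36) = p + 36 = 36 + p)
sqrt(X(-123) + 42805) = sqrt((36 - 123) + 42805) = sqrt(-87 + 42805) = sqrt(42718)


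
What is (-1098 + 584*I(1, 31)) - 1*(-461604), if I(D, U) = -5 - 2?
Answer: 456418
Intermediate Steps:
I(D, U) = -7
(-1098 + 584*I(1, 31)) - 1*(-461604) = (-1098 + 584*(-7)) - 1*(-461604) = (-1098 - 4088) + 461604 = -5186 + 461604 = 456418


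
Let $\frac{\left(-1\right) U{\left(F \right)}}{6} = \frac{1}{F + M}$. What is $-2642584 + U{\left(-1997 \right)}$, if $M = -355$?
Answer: $- \frac{1035892927}{392} \approx -2.6426 \cdot 10^{6}$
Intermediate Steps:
$U{\left(F \right)} = - \frac{6}{-355 + F}$ ($U{\left(F \right)} = - \frac{6}{F - 355} = - \frac{6}{-355 + F}$)
$-2642584 + U{\left(-1997 \right)} = -2642584 - \frac{6}{-355 - 1997} = -2642584 - \frac{6}{-2352} = -2642584 - - \frac{1}{392} = -2642584 + \frac{1}{392} = - \frac{1035892927}{392}$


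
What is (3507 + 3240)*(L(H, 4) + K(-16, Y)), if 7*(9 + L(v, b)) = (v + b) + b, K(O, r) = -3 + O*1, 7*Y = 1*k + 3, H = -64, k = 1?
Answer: -242892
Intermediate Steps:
Y = 4/7 (Y = (1*1 + 3)/7 = (1 + 3)/7 = (1/7)*4 = 4/7 ≈ 0.57143)
K(O, r) = -3 + O
L(v, b) = -9 + v/7 + 2*b/7 (L(v, b) = -9 + ((v + b) + b)/7 = -9 + ((b + v) + b)/7 = -9 + (v + 2*b)/7 = -9 + (v/7 + 2*b/7) = -9 + v/7 + 2*b/7)
(3507 + 3240)*(L(H, 4) + K(-16, Y)) = (3507 + 3240)*((-9 + (1/7)*(-64) + (2/7)*4) + (-3 - 16)) = 6747*((-9 - 64/7 + 8/7) - 19) = 6747*(-17 - 19) = 6747*(-36) = -242892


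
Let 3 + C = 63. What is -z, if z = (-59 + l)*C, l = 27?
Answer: 1920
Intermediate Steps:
C = 60 (C = -3 + 63 = 60)
z = -1920 (z = (-59 + 27)*60 = -32*60 = -1920)
-z = -1*(-1920) = 1920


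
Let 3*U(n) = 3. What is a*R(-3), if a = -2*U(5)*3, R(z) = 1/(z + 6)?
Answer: -2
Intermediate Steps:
R(z) = 1/(6 + z)
U(n) = 1 (U(n) = (1/3)*3 = 1)
a = -6 (a = -2*1*3 = -2*3 = -6)
a*R(-3) = -6/(6 - 3) = -6/3 = -6*1/3 = -2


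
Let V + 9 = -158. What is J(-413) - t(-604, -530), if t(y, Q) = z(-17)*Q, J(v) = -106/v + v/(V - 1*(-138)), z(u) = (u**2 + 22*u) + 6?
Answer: -501303347/11977 ≈ -41856.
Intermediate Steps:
V = -167 (V = -9 - 158 = -167)
z(u) = 6 + u**2 + 22*u
J(v) = -106/v - v/29 (J(v) = -106/v + v/(-167 - 1*(-138)) = -106/v + v/(-167 + 138) = -106/v + v/(-29) = -106/v + v*(-1/29) = -106/v - v/29)
t(y, Q) = -79*Q (t(y, Q) = (6 + (-17)**2 + 22*(-17))*Q = (6 + 289 - 374)*Q = -79*Q)
J(-413) - t(-604, -530) = (-106/(-413) - 1/29*(-413)) - (-79)*(-530) = (-106*(-1/413) + 413/29) - 1*41870 = (106/413 + 413/29) - 41870 = 173643/11977 - 41870 = -501303347/11977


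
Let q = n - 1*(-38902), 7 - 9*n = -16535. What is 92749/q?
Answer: 92749/40740 ≈ 2.2766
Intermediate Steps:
n = 1838 (n = 7/9 - 1/9*(-16535) = 7/9 + 16535/9 = 1838)
q = 40740 (q = 1838 - 1*(-38902) = 1838 + 38902 = 40740)
92749/q = 92749/40740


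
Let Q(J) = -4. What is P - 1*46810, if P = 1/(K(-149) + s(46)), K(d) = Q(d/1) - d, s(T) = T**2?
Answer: -105837409/2261 ≈ -46810.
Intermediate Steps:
K(d) = -4 - d
P = 1/2261 (P = 1/((-4 - 1*(-149)) + 46**2) = 1/((-4 + 149) + 2116) = 1/(145 + 2116) = 1/2261 ≈ 0.00044228)
P - 1*46810 = 1/2261 - 1*46810 = 1/2261 - 46810 = -105837409/2261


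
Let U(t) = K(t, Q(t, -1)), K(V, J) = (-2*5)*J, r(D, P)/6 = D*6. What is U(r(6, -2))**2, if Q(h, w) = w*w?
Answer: 100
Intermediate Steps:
Q(h, w) = w**2
r(D, P) = 36*D (r(D, P) = 6*(D*6) = 6*(6*D) = 36*D)
K(V, J) = -10*J
U(t) = -10 (U(t) = -10*(-1)**2 = -10*1 = -10)
U(r(6, -2))**2 = (-10)**2 = 100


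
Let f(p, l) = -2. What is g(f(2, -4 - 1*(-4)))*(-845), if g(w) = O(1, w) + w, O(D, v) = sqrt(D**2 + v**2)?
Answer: 1690 - 845*sqrt(5) ≈ -199.48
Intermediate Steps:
g(w) = w + sqrt(1 + w**2) (g(w) = sqrt(1**2 + w**2) + w = sqrt(1 + w**2) + w = w + sqrt(1 + w**2))
g(f(2, -4 - 1*(-4)))*(-845) = (-2 + sqrt(1 + (-2)**2))*(-845) = (-2 + sqrt(1 + 4))*(-845) = (-2 + sqrt(5))*(-845) = 1690 - 845*sqrt(5)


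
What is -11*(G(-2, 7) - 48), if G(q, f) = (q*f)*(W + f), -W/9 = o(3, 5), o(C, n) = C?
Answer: -2552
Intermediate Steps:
W = -27 (W = -9*3 = -27)
G(q, f) = f*q*(-27 + f) (G(q, f) = (q*f)*(-27 + f) = (f*q)*(-27 + f) = f*q*(-27 + f))
-11*(G(-2, 7) - 48) = -11*(7*(-2)*(-27 + 7) - 48) = -11*(7*(-2)*(-20) - 48) = -11*(280 - 48) = -11*232 = -2552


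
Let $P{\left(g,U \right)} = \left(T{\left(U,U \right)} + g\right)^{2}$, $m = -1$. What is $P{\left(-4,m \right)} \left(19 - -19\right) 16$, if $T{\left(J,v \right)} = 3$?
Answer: $608$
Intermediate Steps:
$P{\left(g,U \right)} = \left(3 + g\right)^{2}$
$P{\left(-4,m \right)} \left(19 - -19\right) 16 = \left(3 - 4\right)^{2} \left(19 - -19\right) 16 = \left(-1\right)^{2} \left(19 + 19\right) 16 = 1 \cdot 38 \cdot 16 = 38 \cdot 16 = 608$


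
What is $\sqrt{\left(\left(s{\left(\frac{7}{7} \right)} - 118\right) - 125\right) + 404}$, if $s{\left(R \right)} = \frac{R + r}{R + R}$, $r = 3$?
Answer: $\sqrt{163} \approx 12.767$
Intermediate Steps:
$s{\left(R \right)} = \frac{3 + R}{2 R}$ ($s{\left(R \right)} = \frac{R + 3}{R + R} = \frac{3 + R}{2 R}$)
$\sqrt{\left(\left(s{\left(\frac{7}{7} \right)} - 118\right) - 125\right) + 404} = \sqrt{\left(\left(\frac{3 + \frac{7}{7}}{2 \cdot \frac{7}{7}} - 118\right) - 125\right) + 404} = \sqrt{\left(\left(\frac{3 + 7 \cdot \frac{1}{7}}{2 \cdot 7 \cdot \frac{1}{7}} - 118\right) - 125\right) + 404} = \sqrt{\left(\left(\frac{3 + 1}{2 \cdot 1} - 118\right) - 125\right) + 404} = \sqrt{\left(\left(\frac{1}{2} \cdot 1 \cdot 4 - 118\right) - 125\right) + 404} = \sqrt{\left(\left(2 - 118\right) - 125\right) + 404} = \sqrt{\left(-116 - 125\right) + 404} = \sqrt{-241 + 404} = \sqrt{163}$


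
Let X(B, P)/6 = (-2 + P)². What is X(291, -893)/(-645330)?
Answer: -160205/21511 ≈ -7.4476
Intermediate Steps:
X(B, P) = 6*(-2 + P)²
X(291, -893)/(-645330) = (6*(-2 - 893)²)/(-645330) = (6*(-895)²)*(-1/645330) = (6*801025)*(-1/645330) = 4806150*(-1/645330) = -160205/21511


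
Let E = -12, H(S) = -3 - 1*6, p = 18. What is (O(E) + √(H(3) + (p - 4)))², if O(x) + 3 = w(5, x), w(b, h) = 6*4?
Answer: (21 + √5)² ≈ 539.92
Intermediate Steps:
H(S) = -9 (H(S) = -3 - 6 = -9)
w(b, h) = 24
O(x) = 21 (O(x) = -3 + 24 = 21)
(O(E) + √(H(3) + (p - 4)))² = (21 + √(-9 + (18 - 4)))² = (21 + √(-9 + 14))² = (21 + √5)²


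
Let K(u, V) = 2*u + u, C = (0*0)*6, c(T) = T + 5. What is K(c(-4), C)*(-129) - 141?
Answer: -528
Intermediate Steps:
c(T) = 5 + T
C = 0 (C = 0*6 = 0)
K(u, V) = 3*u
K(c(-4), C)*(-129) - 141 = (3*(5 - 4))*(-129) - 141 = (3*1)*(-129) - 141 = 3*(-129) - 141 = -387 - 141 = -528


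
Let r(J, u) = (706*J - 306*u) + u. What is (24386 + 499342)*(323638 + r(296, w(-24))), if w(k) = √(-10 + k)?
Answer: 278944864992 - 159737040*I*√34 ≈ 2.7894e+11 - 9.3142e+8*I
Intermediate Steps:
r(J, u) = -305*u + 706*J (r(J, u) = (-306*u + 706*J) + u = -305*u + 706*J)
(24386 + 499342)*(323638 + r(296, w(-24))) = (24386 + 499342)*(323638 + (-305*√(-10 - 24) + 706*296)) = 523728*(323638 + (-305*I*√34 + 208976)) = 523728*(323638 + (208976 - 305*I*√34)) = 523728*(532614 - 305*I*√34) = 278944864992 - 159737040*I*√34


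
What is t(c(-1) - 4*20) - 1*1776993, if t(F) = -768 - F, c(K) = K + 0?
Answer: -1777680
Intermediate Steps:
c(K) = K
t(c(-1) - 4*20) - 1*1776993 = (-768 - (-1 - 4*20)) - 1*1776993 = (-768 - (-1 - 80)) - 1776993 = (-768 - 1*(-81)) - 1776993 = (-768 + 81) - 1776993 = -687 - 1776993 = -1777680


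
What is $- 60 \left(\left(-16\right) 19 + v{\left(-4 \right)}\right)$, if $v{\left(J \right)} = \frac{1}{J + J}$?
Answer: $\frac{36495}{2} \approx 18248.0$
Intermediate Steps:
$v{\left(J \right)} = \frac{1}{2 J}$
$- 60 \left(\left(-16\right) 19 + v{\left(-4 \right)}\right) = - 60 \left(\left(-16\right) 19 + \frac{1}{2 \left(-4\right)}\right) = - 60 \left(-304 + \frac{1}{2} \left(- \frac{1}{4}\right)\right) = - 60 \left(-304 - \frac{1}{8}\right) = \left(-60\right) \left(- \frac{2433}{8}\right) = \frac{36495}{2}$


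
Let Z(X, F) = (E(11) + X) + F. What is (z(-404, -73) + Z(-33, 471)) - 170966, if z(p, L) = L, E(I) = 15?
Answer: -170586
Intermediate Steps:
Z(X, F) = 15 + F + X (Z(X, F) = (15 + X) + F = 15 + F + X)
(z(-404, -73) + Z(-33, 471)) - 170966 = (-73 + (15 + 471 - 33)) - 170966 = (-73 + 453) - 170966 = 380 - 170966 = -170586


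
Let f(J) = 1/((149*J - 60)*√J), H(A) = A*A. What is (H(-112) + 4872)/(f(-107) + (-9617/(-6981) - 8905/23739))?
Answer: 8638524216257083378637390256/497238545049799220453453 - 5032464548123642594328*I*√107/497238545049799220453453 ≈ 17373.0 - 0.10469*I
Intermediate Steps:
H(A) = A²
f(J) = 1/(√J*(-60 + 149*J)) (f(J) = 1/((-60 + 149*J)*√J) = 1/(√J*(-60 + 149*J)))
(H(-112) + 4872)/(f(-107) + (-9617/(-6981) - 8905/23739)) = ((-112)² + 4872)/(1/(√(-107)*(-60 + 149*(-107))) + (-9617/(-6981) - 8905/23739)) = (12544 + 4872)/((-I*√107/107)/(-60 - 15943) + (-9617*(-1/6981) - 8905*1/23739)) = 17416/(-I*√107/107/(-16003) + (9617/6981 - 8905/23739)) = 17416/(-I*√107/107*(-1/16003) + 55377386/55240653) = 17416/(I*√107/1712321 + 55377386/55240653) = 17416/(55377386/55240653 + I*√107/1712321)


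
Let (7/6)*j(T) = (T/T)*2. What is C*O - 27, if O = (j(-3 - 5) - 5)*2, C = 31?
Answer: -1615/7 ≈ -230.71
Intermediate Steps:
j(T) = 12/7 (j(T) = 6*((T/T)*2)/7 = 6*(1*2)/7 = (6/7)*2 = 12/7)
O = -46/7 (O = (12/7 - 5)*2 = -23/7*2 = -46/7 ≈ -6.5714)
C*O - 27 = 31*(-46/7) - 27 = -1426/7 - 27 = -1615/7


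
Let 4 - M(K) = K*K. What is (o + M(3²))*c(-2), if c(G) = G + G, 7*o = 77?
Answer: 264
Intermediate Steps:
o = 11 (o = (⅐)*77 = 11)
M(K) = 4 - K² (M(K) = 4 - K*K = 4 - K²)
c(G) = 2*G
(o + M(3²))*c(-2) = (11 + (4 - (3²)²))*(2*(-2)) = (11 + (4 - 1*9²))*(-4) = (11 + (4 - 1*81))*(-4) = (11 + (4 - 81))*(-4) = (11 - 77)*(-4) = -66*(-4) = 264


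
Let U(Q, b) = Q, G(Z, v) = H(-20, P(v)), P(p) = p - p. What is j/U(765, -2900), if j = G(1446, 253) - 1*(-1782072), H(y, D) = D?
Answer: 198008/85 ≈ 2329.5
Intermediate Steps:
P(p) = 0
G(Z, v) = 0
j = 1782072 (j = 0 - 1*(-1782072) = 0 + 1782072 = 1782072)
j/U(765, -2900) = 1782072/765 = 1782072*(1/765) = 198008/85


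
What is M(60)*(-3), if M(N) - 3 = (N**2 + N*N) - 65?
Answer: -21414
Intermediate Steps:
M(N) = -62 + 2*N**2 (M(N) = 3 + ((N**2 + N*N) - 65) = 3 + ((N**2 + N**2) - 65) = 3 + (2*N**2 - 65) = 3 + (-65 + 2*N**2) = -62 + 2*N**2)
M(60)*(-3) = (-62 + 2*60**2)*(-3) = (-62 + 2*3600)*(-3) = (-62 + 7200)*(-3) = 7138*(-3) = -21414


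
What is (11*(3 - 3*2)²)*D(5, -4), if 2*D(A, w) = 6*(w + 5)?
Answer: 297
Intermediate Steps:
D(A, w) = 15 + 3*w (D(A, w) = (6*(w + 5))/2 = (6*(5 + w))/2 = (30 + 6*w)/2 = 15 + 3*w)
(11*(3 - 3*2)²)*D(5, -4) = (11*(3 - 3*2)²)*(15 + 3*(-4)) = (11*(3 - 6)²)*(15 - 12) = (11*(-3)²)*3 = (11*9)*3 = 99*3 = 297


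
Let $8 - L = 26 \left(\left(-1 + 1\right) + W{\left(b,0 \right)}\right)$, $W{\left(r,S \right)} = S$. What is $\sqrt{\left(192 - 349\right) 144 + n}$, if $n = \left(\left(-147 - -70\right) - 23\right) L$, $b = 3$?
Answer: $4 i \sqrt{1463} \approx 153.0 i$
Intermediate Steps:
$L = 8$ ($L = 8 - 26 \left(\left(-1 + 1\right) + 0\right) = 8 - 26 \left(0 + 0\right) = 8 - 26 \cdot 0 = 8 - 0 = 8 + 0 = 8$)
$n = -800$ ($n = \left(\left(-147 - -70\right) - 23\right) 8 = \left(\left(-147 + 70\right) - 23\right) 8 = \left(-77 - 23\right) 8 = \left(-100\right) 8 = -800$)
$\sqrt{\left(192 - 349\right) 144 + n} = \sqrt{\left(192 - 349\right) 144 - 800} = \sqrt{\left(-157\right) 144 - 800} = \sqrt{-22608 - 800} = \sqrt{-23408} = 4 i \sqrt{1463}$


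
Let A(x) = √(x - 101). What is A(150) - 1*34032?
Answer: -34025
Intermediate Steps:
A(x) = √(-101 + x)
A(150) - 1*34032 = √(-101 + 150) - 1*34032 = √49 - 34032 = 7 - 34032 = -34025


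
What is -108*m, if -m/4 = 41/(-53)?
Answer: -17712/53 ≈ -334.19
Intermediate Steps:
m = 164/53 (m = -164/(-53) = -164*(-1)/53 = -4*(-41/53) = 164/53 ≈ 3.0943)
-108*m = -108*164/53 = -17712/53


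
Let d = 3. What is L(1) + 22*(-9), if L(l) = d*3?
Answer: -189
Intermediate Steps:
L(l) = 9 (L(l) = 3*3 = 9)
L(1) + 22*(-9) = 9 + 22*(-9) = 9 - 198 = -189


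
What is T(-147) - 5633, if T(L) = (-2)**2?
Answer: -5629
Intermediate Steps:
T(L) = 4
T(-147) - 5633 = 4 - 5633 = -5629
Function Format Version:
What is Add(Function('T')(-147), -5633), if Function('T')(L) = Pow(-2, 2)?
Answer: -5629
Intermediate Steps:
Function('T')(L) = 4
Add(Function('T')(-147), -5633) = Add(4, -5633) = -5629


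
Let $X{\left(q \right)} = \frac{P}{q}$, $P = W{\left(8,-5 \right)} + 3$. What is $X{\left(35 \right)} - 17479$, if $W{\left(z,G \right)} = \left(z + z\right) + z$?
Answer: $- \frac{611738}{35} \approx -17478.0$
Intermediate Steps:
$W{\left(z,G \right)} = 3 z$ ($W{\left(z,G \right)} = 2 z + z = 3 z$)
$P = 27$ ($P = 3 \cdot 8 + 3 = 24 + 3 = 27$)
$X{\left(q \right)} = \frac{27}{q}$
$X{\left(35 \right)} - 17479 = \frac{27}{35} - 17479 = - \frac{611738}{35}$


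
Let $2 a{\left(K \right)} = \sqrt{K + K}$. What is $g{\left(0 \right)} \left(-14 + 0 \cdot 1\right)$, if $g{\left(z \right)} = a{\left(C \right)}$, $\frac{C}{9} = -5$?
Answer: $- 21 i \sqrt{10} \approx - 66.408 i$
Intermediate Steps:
$C = -45$ ($C = 9 \left(-5\right) = -45$)
$a{\left(K \right)} = \frac{\sqrt{2} \sqrt{K}}{2}$ ($a{\left(K \right)} = \frac{\sqrt{K + K}}{2} = \frac{\sqrt{2 K}}{2} = \frac{\sqrt{2} \sqrt{K}}{2}$)
$g{\left(z \right)} = \frac{3 i \sqrt{10}}{2}$ ($g{\left(z \right)} = \frac{\sqrt{2} \sqrt{-45}}{2} = \frac{\sqrt{2} \cdot 3 i \sqrt{5}}{2} = \frac{3 i \sqrt{10}}{2}$)
$g{\left(0 \right)} \left(-14 + 0 \cdot 1\right) = \frac{3 i \sqrt{10}}{2} \left(-14 + 0 \cdot 1\right) = \frac{3 i \sqrt{10}}{2} \left(-14 + 0\right) = \frac{3 i \sqrt{10}}{2} \left(-14\right) = - 21 i \sqrt{10}$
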